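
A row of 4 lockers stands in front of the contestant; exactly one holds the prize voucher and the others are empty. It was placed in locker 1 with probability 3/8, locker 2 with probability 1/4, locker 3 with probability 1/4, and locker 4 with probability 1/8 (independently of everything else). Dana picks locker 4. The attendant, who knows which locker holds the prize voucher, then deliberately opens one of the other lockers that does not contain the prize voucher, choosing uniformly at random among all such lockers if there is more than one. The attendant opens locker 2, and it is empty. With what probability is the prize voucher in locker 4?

Consider each possible location of the prize voucher in turn.
If it is in locker 1 (prior 3/8): the attendant has 2 equally likely choices, so probability 1/2; weight (3/8)·(1/2) = 3/16.
If it is in locker 2 (prior 1/4): the attendant opened locker 2, so this case is ruled out; weight (1/4)·0 = 0.
If it is in locker 3 (prior 1/4): the attendant has 2 equally likely choices, so probability 1/2; weight (1/4)·(1/2) = 1/8.
If it is in locker 4 (prior 1/8): the attendant has 3 equally likely choices, so probability 1/3; weight (1/8)·(1/3) = 1/24.
The weights sum to 17/48.
So P(the prize voucher in locker 4 | the attendant opened locker 2) = (1/24) / (17/48) = 2/17.

2/17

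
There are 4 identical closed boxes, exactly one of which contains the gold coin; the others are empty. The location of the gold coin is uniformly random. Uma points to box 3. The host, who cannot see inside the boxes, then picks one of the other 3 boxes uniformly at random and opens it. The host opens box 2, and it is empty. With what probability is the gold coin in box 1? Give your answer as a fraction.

Because the host chose which box to open without knowing where the gold coin is, the choice is independent of the prize location. Learning that box 2 does not hold the gold coin simply rules out that one location and leaves the remaining 3 boxes still equally likely by symmetry.
So P(the gold coin in box 1) = 1/3.

1/3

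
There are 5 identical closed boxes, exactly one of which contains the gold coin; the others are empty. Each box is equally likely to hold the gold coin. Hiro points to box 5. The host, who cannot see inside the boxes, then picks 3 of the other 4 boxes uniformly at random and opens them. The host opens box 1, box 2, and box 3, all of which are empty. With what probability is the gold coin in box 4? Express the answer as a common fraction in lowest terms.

Apply Bayes' rule, conditioning on where the gold coin actually is.
If it is in any of boxes 1, 2, and 3 (prior 1/5 each): that box was opened and seen not to hold the prize — ruled out; weight (1/5)·0 = 0 each.
If it is in either of boxes 4 and 5 (prior 1/5 each): the host picks exactly this set with probability 1/4 regardless, and none is the prize; weight (1/5)·(1/4) = 1/20 each.
The weights sum to 1/10.
So P(the gold coin in box 4 | the host opened box 1, box 2, and box 3) = (1/20) / (1/10) = 1/2.

1/2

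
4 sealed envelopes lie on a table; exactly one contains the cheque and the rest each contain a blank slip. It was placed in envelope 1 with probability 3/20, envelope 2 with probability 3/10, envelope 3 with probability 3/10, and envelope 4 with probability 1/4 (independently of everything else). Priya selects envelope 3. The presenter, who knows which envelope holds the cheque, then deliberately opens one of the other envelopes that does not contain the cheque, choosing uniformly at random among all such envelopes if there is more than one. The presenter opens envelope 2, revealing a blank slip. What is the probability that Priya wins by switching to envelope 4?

5/12

Apply Bayes' rule, conditioning on where the cheque actually is.
If it is in envelope 1 (prior 3/20): the presenter has 2 equally likely choices, so probability 1/2; weight (3/20)·(1/2) = 3/40.
If it is in envelope 2 (prior 3/10): the presenter opened envelope 2, so this case is ruled out; weight (3/10)·0 = 0.
If it is in envelope 3 (prior 3/10): the presenter has 3 equally likely choices, so probability 1/3; weight (3/10)·(1/3) = 1/10.
If it is in envelope 4 (prior 1/4): the presenter has 2 equally likely choices, so probability 1/2; weight (1/4)·(1/2) = 1/8.
The weights sum to 3/10.
So P(the cheque in envelope 4 | the presenter opened envelope 2) = (1/8) / (3/10) = 5/12.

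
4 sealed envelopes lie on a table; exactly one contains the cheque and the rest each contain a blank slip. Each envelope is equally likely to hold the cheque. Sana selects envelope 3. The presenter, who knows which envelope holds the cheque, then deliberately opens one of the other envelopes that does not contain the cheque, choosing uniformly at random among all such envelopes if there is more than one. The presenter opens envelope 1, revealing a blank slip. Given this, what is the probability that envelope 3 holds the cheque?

Consider each possible location of the cheque in turn.
If it is in envelope 1 (prior 1/4): the presenter opened envelope 1, so this case is ruled out; weight (1/4)·0 = 0.
If it is in either of envelopes 2 and 4 (prior 1/4 each): the presenter has 2 equally likely choices, so probability 1/2; weight (1/4)·(1/2) = 1/8 each.
If it is in envelope 3 (prior 1/4): the presenter has 3 equally likely choices, so probability 1/3; weight (1/4)·(1/3) = 1/12.
The weights sum to 1/3.
So P(the cheque in envelope 3 | the presenter opened envelope 1) = (1/12) / (1/3) = 1/4.

1/4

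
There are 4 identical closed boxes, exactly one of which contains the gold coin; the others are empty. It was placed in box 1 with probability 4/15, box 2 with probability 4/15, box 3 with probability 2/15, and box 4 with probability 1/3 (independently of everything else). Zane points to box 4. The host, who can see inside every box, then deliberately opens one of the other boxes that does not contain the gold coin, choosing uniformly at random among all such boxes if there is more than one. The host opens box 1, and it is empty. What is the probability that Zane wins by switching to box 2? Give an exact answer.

Consider each possible location of the gold coin in turn.
If it is in box 1 (prior 4/15): the host opened box 1, so this case is ruled out; weight (4/15)·0 = 0.
If it is in box 2 (prior 4/15): the host has 2 equally likely choices, so probability 1/2; weight (4/15)·(1/2) = 2/15.
If it is in box 3 (prior 2/15): the host has 2 equally likely choices, so probability 1/2; weight (2/15)·(1/2) = 1/15.
If it is in box 4 (prior 1/3): the host has 3 equally likely choices, so probability 1/3; weight (1/3)·(1/3) = 1/9.
The weights sum to 14/45.
So P(the gold coin in box 2 | the host opened box 1) = (2/15) / (14/45) = 3/7.

3/7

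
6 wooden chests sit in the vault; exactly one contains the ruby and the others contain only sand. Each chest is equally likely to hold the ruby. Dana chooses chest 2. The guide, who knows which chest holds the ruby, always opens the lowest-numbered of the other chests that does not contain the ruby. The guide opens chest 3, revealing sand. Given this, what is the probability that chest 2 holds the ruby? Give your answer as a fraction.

0

Condition on the true location of the ruby.
If it is in chest 1 (prior 1/6): chest 3 is the lowest-numbered option available, probability 1; weight (1/6)·1 = 1/6.
If it is in any of chests 2, 4, 5, and 6 (prior 1/6 each): the guide would have opened chest 1 instead, probability 0; weight (1/6)·0 = 0 each.
If it is in chest 3 (prior 1/6): the guide opened chest 3, so this case is ruled out; weight (1/6)·0 = 0.
The weights sum to 1/6.
So P(the ruby in chest 2 | the guide opened chest 3) = 0 / (1/6) = 0.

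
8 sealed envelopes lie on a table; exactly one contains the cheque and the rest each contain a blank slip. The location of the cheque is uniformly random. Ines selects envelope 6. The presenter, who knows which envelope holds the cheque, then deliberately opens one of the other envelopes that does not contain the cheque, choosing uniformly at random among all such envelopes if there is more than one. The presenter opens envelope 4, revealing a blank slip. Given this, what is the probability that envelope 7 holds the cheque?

Consider each possible location of the cheque in turn.
If it is in any of envelopes 1, 2, 3, 5, 7, and 8 (prior 1/8 each): the presenter has 6 equally likely choices, so probability 1/6; weight (1/8)·(1/6) = 1/48 each.
If it is in envelope 4 (prior 1/8): the presenter opened envelope 4, so this case is ruled out; weight (1/8)·0 = 0.
If it is in envelope 6 (prior 1/8): the presenter has 7 equally likely choices, so probability 1/7; weight (1/8)·(1/7) = 1/56.
The weights sum to 1/7.
So P(the cheque in envelope 7 | the presenter opened envelope 4) = (1/48) / (1/7) = 7/48.

7/48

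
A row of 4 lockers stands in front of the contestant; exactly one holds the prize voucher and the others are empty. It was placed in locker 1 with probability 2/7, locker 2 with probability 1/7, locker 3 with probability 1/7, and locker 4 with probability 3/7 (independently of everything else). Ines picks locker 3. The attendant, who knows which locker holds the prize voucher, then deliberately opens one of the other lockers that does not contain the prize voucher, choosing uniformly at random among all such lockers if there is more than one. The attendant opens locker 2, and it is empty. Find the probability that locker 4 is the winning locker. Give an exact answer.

Condition on the true location of the prize voucher.
If it is in locker 1 (prior 2/7): the attendant has 2 equally likely choices, so probability 1/2; weight (2/7)·(1/2) = 1/7.
If it is in locker 2 (prior 1/7): the attendant opened locker 2, so this case is ruled out; weight (1/7)·0 = 0.
If it is in locker 3 (prior 1/7): the attendant has 3 equally likely choices, so probability 1/3; weight (1/7)·(1/3) = 1/21.
If it is in locker 4 (prior 3/7): the attendant has 2 equally likely choices, so probability 1/2; weight (3/7)·(1/2) = 3/14.
The weights sum to 17/42.
So P(the prize voucher in locker 4 | the attendant opened locker 2) = (3/14) / (17/42) = 9/17.

9/17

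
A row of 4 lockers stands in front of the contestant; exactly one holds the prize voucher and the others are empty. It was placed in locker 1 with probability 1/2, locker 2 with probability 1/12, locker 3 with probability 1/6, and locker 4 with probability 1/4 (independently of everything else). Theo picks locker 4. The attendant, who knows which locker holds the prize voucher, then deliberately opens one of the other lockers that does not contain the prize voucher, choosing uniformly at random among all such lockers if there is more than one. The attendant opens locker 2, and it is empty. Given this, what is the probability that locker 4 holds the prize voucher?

Consider each possible location of the prize voucher in turn.
If it is in locker 1 (prior 1/2): the attendant has 2 equally likely choices, so probability 1/2; weight (1/2)·(1/2) = 1/4.
If it is in locker 2 (prior 1/12): the attendant opened locker 2, so this case is ruled out; weight (1/12)·0 = 0.
If it is in locker 3 (prior 1/6): the attendant has 2 equally likely choices, so probability 1/2; weight (1/6)·(1/2) = 1/12.
If it is in locker 4 (prior 1/4): the attendant has 3 equally likely choices, so probability 1/3; weight (1/4)·(1/3) = 1/12.
The weights sum to 5/12.
So P(the prize voucher in locker 4 | the attendant opened locker 2) = (1/12) / (5/12) = 1/5.

1/5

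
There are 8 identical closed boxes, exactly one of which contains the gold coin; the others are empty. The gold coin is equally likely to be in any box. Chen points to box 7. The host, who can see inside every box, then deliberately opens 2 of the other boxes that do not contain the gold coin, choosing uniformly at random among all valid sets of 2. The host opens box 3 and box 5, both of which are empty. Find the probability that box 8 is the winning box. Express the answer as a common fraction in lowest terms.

Condition on the true location of the gold coin.
If it is in any of boxes 1, 2, 4, 6, and 8 (prior 1/8 each): the host has 15 equally likely choices, so probability 1/15; weight (1/8)·(1/15) = 1/120 each.
If it is in either of boxes 3 and 5 (prior 1/8 each): that box was opened and seen not to hold the prize — ruled out; weight (1/8)·0 = 0 each.
If it is in box 7 (prior 1/8): the host has 21 equally likely choices, so probability 1/21; weight (1/8)·(1/21) = 1/168.
The weights sum to 1/21.
So P(the gold coin in box 8 | the host opened box 3 and box 5) = (1/120) / (1/21) = 7/40.

7/40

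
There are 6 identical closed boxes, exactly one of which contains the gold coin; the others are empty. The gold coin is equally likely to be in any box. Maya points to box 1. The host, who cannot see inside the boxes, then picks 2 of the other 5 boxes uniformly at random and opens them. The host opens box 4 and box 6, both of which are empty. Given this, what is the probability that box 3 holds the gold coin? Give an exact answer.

Consider each possible location of the gold coin in turn.
If it is in any of boxes 1, 2, 3, and 5 (prior 1/6 each): the host picks exactly this set with probability 1/10 regardless, and none is the prize; weight (1/6)·(1/10) = 1/60 each.
If it is in either of boxes 4 and 6 (prior 1/6 each): that box was opened and seen not to hold the prize — ruled out; weight (1/6)·0 = 0 each.
The weights sum to 1/15.
So P(the gold coin in box 3 | the host opened box 4 and box 6) = (1/60) / (1/15) = 1/4.

1/4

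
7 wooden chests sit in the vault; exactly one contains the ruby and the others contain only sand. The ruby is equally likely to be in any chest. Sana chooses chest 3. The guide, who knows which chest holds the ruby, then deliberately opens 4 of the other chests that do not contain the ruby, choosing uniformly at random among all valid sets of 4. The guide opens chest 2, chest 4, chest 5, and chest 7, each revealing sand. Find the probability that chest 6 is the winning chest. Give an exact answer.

Condition on the true location of the ruby.
If it is in either of chests 1 and 6 (prior 1/7 each): the guide has 5 equally likely choices, so probability 1/5; weight (1/7)·(1/5) = 1/35 each.
If it is in any of chests 2, 4, 5, and 7 (prior 1/7 each): that chest was opened and seen not to hold the prize — ruled out; weight (1/7)·0 = 0 each.
If it is in chest 3 (prior 1/7): the guide has 15 equally likely choices, so probability 1/15; weight (1/7)·(1/15) = 1/105.
The weights sum to 1/15.
So P(the ruby in chest 6 | the guide opened chest 2, chest 4, chest 5, and chest 7) = (1/35) / (1/15) = 3/7.

3/7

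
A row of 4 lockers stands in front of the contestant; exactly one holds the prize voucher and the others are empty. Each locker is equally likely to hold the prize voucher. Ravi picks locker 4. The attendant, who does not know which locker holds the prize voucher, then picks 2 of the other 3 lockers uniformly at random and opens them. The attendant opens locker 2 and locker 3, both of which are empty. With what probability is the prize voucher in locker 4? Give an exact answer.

Apply Bayes' rule, conditioning on where the prize voucher actually is.
If it is in either of lockers 1 and 4 (prior 1/4 each): the attendant picks exactly this set with probability 1/3 regardless, and none is the prize; weight (1/4)·(1/3) = 1/12 each.
If it is in either of lockers 2 and 3 (prior 1/4 each): that locker was opened and seen not to hold the prize — ruled out; weight (1/4)·0 = 0 each.
The weights sum to 1/6.
So P(the prize voucher in locker 4 | the attendant opened locker 2 and locker 3) = (1/12) / (1/6) = 1/2.

1/2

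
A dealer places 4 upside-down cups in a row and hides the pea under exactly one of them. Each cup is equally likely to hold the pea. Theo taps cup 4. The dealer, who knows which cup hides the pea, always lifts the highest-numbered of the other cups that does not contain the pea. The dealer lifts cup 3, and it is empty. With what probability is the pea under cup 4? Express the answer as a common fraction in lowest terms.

Consider each possible location of the pea in turn.
If it is under any of cups 1, 2, and 4 (prior 1/4 each): cup 3 is the highest-numbered option available, probability 1; weight (1/4)·1 = 1/4 each.
If it is under cup 3 (prior 1/4): the dealer opened cup 3, so this case is ruled out; weight (1/4)·0 = 0.
The weights sum to 3/4.
So P(the pea under cup 4 | the dealer opened cup 3) = (1/4) / (3/4) = 1/3.

1/3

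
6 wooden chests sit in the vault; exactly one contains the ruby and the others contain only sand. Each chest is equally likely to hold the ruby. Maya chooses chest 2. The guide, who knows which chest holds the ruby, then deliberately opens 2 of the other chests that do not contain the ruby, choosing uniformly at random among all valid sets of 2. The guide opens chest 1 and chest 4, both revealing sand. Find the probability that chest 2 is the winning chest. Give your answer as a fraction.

1/6

Consider each possible location of the ruby in turn.
If it is in either of chests 1 and 4 (prior 1/6 each): that chest was opened and seen not to hold the prize — ruled out; weight (1/6)·0 = 0 each.
If it is in chest 2 (prior 1/6): the guide has 10 equally likely choices, so probability 1/10; weight (1/6)·(1/10) = 1/60.
If it is in any of chests 3, 5, and 6 (prior 1/6 each): the guide has 6 equally likely choices, so probability 1/6; weight (1/6)·(1/6) = 1/36 each.
The weights sum to 1/10.
So P(the ruby in chest 2 | the guide opened chest 1 and chest 4) = (1/60) / (1/10) = 1/6.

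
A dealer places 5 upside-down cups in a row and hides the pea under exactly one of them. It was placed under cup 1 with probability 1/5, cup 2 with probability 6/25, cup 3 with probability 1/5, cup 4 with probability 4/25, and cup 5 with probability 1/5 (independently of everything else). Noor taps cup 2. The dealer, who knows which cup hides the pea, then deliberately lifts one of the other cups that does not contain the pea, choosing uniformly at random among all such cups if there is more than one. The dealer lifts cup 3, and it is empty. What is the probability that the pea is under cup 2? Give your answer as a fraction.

Consider each possible location of the pea in turn.
If it is under either of cups 1 and 5 (prior 1/5 each): the dealer has 3 equally likely choices, so probability 1/3; weight (1/5)·(1/3) = 1/15 each.
If it is under cup 2 (prior 6/25): the dealer has 4 equally likely choices, so probability 1/4; weight (6/25)·(1/4) = 3/50.
If it is under cup 3 (prior 1/5): the dealer opened cup 3, so this case is ruled out; weight (1/5)·0 = 0.
If it is under cup 4 (prior 4/25): the dealer has 3 equally likely choices, so probability 1/3; weight (4/25)·(1/3) = 4/75.
The weights sum to 37/150.
So P(the pea under cup 2 | the dealer opened cup 3) = (3/50) / (37/150) = 9/37.

9/37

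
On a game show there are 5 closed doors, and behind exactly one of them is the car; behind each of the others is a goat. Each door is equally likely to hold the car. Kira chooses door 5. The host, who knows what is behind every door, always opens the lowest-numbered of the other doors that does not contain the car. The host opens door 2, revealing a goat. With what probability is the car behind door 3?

Apply Bayes' rule, conditioning on where the car actually is.
If it is behind door 1 (prior 1/5): door 2 is the lowest-numbered option available, probability 1; weight (1/5)·1 = 1/5.
If it is behind door 2 (prior 1/5): the host opened door 2, so this case is ruled out; weight (1/5)·0 = 0.
If it is behind any of doors 3, 4, and 5 (prior 1/5 each): the host would have opened door 1 instead, probability 0; weight (1/5)·0 = 0 each.
The weights sum to 1/5.
So P(the car behind door 3 | the host opened door 2) = 0 / (1/5) = 0.

0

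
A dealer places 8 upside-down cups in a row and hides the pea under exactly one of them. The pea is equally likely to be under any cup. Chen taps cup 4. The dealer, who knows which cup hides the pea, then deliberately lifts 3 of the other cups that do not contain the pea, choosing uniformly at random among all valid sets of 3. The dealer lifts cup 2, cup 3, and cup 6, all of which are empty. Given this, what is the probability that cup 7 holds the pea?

Condition on the true location of the pea.
If it is under any of cups 1, 5, 7, and 8 (prior 1/8 each): the dealer has 20 equally likely choices, so probability 1/20; weight (1/8)·(1/20) = 1/160 each.
If it is under any of cups 2, 3, and 6 (prior 1/8 each): that cup was opened and seen not to hold the prize — ruled out; weight (1/8)·0 = 0 each.
If it is under cup 4 (prior 1/8): the dealer has 35 equally likely choices, so probability 1/35; weight (1/8)·(1/35) = 1/280.
The weights sum to 1/35.
So P(the pea under cup 7 | the dealer opened cup 2, cup 3, and cup 6) = (1/160) / (1/35) = 7/32.

7/32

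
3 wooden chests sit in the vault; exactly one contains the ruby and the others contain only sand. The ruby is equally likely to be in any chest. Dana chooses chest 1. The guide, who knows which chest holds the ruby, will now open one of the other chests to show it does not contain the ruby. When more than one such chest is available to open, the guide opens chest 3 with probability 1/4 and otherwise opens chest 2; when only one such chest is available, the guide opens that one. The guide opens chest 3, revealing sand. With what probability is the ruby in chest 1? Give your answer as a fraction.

1/5

Apply Bayes' rule, conditioning on where the ruby actually is.
If it is in chest 1 (prior 1/3): chest 3 is available, opened with probability 1/4; weight (1/3)·(1/4) = 1/12.
If it is in chest 2 (prior 1/3): only chest 3 is available, probability 1; weight (1/3)·1 = 1/3.
If it is in chest 3 (prior 1/3): the guide opened chest 3, so this case is ruled out; weight (1/3)·0 = 0.
The weights sum to 5/12.
So P(the ruby in chest 1 | the guide opened chest 3) = (1/12) / (5/12) = 1/5.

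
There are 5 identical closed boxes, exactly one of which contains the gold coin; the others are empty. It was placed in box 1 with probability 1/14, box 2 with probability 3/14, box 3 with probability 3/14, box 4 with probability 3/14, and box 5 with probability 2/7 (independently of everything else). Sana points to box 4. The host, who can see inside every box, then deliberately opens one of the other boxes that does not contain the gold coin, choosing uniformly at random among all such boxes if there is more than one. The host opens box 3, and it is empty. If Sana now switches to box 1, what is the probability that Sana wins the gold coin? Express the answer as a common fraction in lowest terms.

Condition on the true location of the gold coin.
If it is in box 1 (prior 1/14): the host has 3 equally likely choices, so probability 1/3; weight (1/14)·(1/3) = 1/42.
If it is in box 2 (prior 3/14): the host has 3 equally likely choices, so probability 1/3; weight (3/14)·(1/3) = 1/14.
If it is in box 3 (prior 3/14): the host opened box 3, so this case is ruled out; weight (3/14)·0 = 0.
If it is in box 4 (prior 3/14): the host has 4 equally likely choices, so probability 1/4; weight (3/14)·(1/4) = 3/56.
If it is in box 5 (prior 2/7): the host has 3 equally likely choices, so probability 1/3; weight (2/7)·(1/3) = 2/21.
The weights sum to 41/168.
So P(the gold coin in box 1 | the host opened box 3) = (1/42) / (41/168) = 4/41.

4/41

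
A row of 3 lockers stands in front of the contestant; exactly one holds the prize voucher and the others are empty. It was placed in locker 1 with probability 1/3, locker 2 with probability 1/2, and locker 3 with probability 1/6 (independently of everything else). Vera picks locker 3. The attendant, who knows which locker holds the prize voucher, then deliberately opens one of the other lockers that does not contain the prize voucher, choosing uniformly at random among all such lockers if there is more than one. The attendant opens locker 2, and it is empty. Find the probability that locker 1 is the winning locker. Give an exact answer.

Consider each possible location of the prize voucher in turn.
If it is in locker 1 (prior 1/3): the attendant has no choice, probability 1; weight (1/3)·1 = 1/3.
If it is in locker 2 (prior 1/2): the attendant opened locker 2, so this case is ruled out; weight (1/2)·0 = 0.
If it is in locker 3 (prior 1/6): the attendant has 2 equally likely choices, so probability 1/2; weight (1/6)·(1/2) = 1/12.
The weights sum to 5/12.
So P(the prize voucher in locker 1 | the attendant opened locker 2) = (1/3) / (5/12) = 4/5.

4/5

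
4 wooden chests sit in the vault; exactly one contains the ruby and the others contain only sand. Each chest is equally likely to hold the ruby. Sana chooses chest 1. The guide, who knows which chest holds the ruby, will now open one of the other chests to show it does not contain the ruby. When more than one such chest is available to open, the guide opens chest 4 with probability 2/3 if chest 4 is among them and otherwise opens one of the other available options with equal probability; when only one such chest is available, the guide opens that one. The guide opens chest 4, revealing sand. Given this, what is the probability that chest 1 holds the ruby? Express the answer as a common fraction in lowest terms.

Apply Bayes' rule, conditioning on where the ruby actually is.
If it is in any of chests 1, 2, and 3 (prior 1/4 each): chest 4 is available, opened with probability 2/3; weight (1/4)·(2/3) = 1/6 each.
If it is in chest 4 (prior 1/4): the guide opened chest 4, so this case is ruled out; weight (1/4)·0 = 0.
The weights sum to 1/2.
So P(the ruby in chest 1 | the guide opened chest 4) = (1/6) / (1/2) = 1/3.

1/3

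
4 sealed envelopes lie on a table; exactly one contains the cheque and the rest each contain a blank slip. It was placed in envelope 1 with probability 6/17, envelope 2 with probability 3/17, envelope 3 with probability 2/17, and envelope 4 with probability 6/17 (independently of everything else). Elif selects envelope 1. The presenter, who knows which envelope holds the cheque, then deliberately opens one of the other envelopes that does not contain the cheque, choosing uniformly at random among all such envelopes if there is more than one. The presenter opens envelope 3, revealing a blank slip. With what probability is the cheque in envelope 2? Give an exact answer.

Condition on the true location of the cheque.
If it is in envelope 1 (prior 6/17): the presenter has 3 equally likely choices, so probability 1/3; weight (6/17)·(1/3) = 2/17.
If it is in envelope 2 (prior 3/17): the presenter has 2 equally likely choices, so probability 1/2; weight (3/17)·(1/2) = 3/34.
If it is in envelope 3 (prior 2/17): the presenter opened envelope 3, so this case is ruled out; weight (2/17)·0 = 0.
If it is in envelope 4 (prior 6/17): the presenter has 2 equally likely choices, so probability 1/2; weight (6/17)·(1/2) = 3/17.
The weights sum to 13/34.
So P(the cheque in envelope 2 | the presenter opened envelope 3) = (3/34) / (13/34) = 3/13.

3/13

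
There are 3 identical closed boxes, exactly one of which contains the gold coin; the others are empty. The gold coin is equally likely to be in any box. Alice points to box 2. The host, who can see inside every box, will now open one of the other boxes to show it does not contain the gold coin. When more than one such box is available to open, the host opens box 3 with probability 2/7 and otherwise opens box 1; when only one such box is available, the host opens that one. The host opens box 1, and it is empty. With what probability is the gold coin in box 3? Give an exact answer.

Condition on the true location of the gold coin.
If it is in box 1 (prior 1/3): the host opened box 1, so this case is ruled out; weight (1/3)·0 = 0.
If it is in box 2 (prior 1/3): box 3 is available but not opened, probability 5/7; weight (1/3)·(5/7) = 5/21.
If it is in box 3 (prior 1/3): only box 1 is available, probability 1; weight (1/3)·1 = 1/3.
The weights sum to 4/7.
So P(the gold coin in box 3 | the host opened box 1) = (1/3) / (4/7) = 7/12.

7/12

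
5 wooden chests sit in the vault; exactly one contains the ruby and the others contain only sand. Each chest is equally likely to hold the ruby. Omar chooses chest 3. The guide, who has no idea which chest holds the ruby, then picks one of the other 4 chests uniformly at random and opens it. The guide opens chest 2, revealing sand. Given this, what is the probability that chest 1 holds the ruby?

Consider each possible location of the ruby in turn.
If it is in any of chests 1, 3, 4, and 5 (prior 1/5 each): the guide picks chest 2 with probability 1/4 regardless, and it is not the prize; weight (1/5)·(1/4) = 1/20 each.
If it is in chest 2 (prior 1/5): the guide opened chest 2, so this case is ruled out; weight (1/5)·0 = 0.
The weights sum to 1/5.
So P(the ruby in chest 1 | the guide opened chest 2) = (1/20) / (1/5) = 1/4.

1/4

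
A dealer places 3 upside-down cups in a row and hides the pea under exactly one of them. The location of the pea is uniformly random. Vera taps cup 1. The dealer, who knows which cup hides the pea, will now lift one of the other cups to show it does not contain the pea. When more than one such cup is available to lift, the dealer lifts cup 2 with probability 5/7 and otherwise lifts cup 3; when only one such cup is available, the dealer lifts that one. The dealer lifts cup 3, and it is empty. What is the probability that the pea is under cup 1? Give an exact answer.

Apply Bayes' rule, conditioning on where the pea actually is.
If it is under cup 1 (prior 1/3): cup 2 is available but not opened, probability 2/7; weight (1/3)·(2/7) = 2/21.
If it is under cup 2 (prior 1/3): only cup 3 is available, probability 1; weight (1/3)·1 = 1/3.
If it is under cup 3 (prior 1/3): the dealer opened cup 3, so this case is ruled out; weight (1/3)·0 = 0.
The weights sum to 3/7.
So P(the pea under cup 1 | the dealer opened cup 3) = (2/21) / (3/7) = 2/9.

2/9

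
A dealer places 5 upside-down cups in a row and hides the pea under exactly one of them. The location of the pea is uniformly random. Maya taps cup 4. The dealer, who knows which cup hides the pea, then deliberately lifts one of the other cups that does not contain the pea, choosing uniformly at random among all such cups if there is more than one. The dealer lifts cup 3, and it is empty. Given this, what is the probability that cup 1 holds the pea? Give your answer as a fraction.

4/15

Apply Bayes' rule, conditioning on where the pea actually is.
If it is under any of cups 1, 2, and 5 (prior 1/5 each): the dealer has 3 equally likely choices, so probability 1/3; weight (1/5)·(1/3) = 1/15 each.
If it is under cup 3 (prior 1/5): the dealer opened cup 3, so this case is ruled out; weight (1/5)·0 = 0.
If it is under cup 4 (prior 1/5): the dealer has 4 equally likely choices, so probability 1/4; weight (1/5)·(1/4) = 1/20.
The weights sum to 1/4.
So P(the pea under cup 1 | the dealer opened cup 3) = (1/15) / (1/4) = 4/15.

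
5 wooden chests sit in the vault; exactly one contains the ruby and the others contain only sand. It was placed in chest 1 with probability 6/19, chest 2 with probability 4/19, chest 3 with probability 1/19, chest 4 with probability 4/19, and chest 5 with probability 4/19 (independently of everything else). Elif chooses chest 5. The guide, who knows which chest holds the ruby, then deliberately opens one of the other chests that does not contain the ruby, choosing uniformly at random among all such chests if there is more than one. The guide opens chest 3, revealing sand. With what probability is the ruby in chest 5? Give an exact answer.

Apply Bayes' rule, conditioning on where the ruby actually is.
If it is in chest 1 (prior 6/19): the guide has 3 equally likely choices, so probability 1/3; weight (6/19)·(1/3) = 2/19.
If it is in either of chests 2 and 4 (prior 4/19 each): the guide has 3 equally likely choices, so probability 1/3; weight (4/19)·(1/3) = 4/57 each.
If it is in chest 3 (prior 1/19): the guide opened chest 3, so this case is ruled out; weight (1/19)·0 = 0.
If it is in chest 5 (prior 4/19): the guide has 4 equally likely choices, so probability 1/4; weight (4/19)·(1/4) = 1/19.
The weights sum to 17/57.
So P(the ruby in chest 5 | the guide opened chest 3) = (1/19) / (17/57) = 3/17.

3/17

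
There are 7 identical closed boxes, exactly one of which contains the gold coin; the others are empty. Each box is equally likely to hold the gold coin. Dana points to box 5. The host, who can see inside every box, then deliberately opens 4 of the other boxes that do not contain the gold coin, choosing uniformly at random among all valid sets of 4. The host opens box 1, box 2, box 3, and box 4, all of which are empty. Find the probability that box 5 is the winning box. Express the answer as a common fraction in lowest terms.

Consider each possible location of the gold coin in turn.
If it is in any of boxes 1, 2, 3, and 4 (prior 1/7 each): that box was opened and seen not to hold the prize — ruled out; weight (1/7)·0 = 0 each.
If it is in box 5 (prior 1/7): the host has 15 equally likely choices, so probability 1/15; weight (1/7)·(1/15) = 1/105.
If it is in either of boxes 6 and 7 (prior 1/7 each): the host has 5 equally likely choices, so probability 1/5; weight (1/7)·(1/5) = 1/35 each.
The weights sum to 1/15.
So P(the gold coin in box 5 | the host opened box 1, box 2, box 3, and box 4) = (1/105) / (1/15) = 1/7.

1/7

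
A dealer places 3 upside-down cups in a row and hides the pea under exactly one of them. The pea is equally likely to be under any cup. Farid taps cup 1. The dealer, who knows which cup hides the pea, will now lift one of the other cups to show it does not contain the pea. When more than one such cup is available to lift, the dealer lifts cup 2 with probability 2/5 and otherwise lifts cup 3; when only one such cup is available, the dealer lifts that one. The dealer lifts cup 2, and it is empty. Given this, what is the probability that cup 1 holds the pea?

Condition on the true location of the pea.
If it is under cup 1 (prior 1/3): cup 2 is available, opened with probability 2/5; weight (1/3)·(2/5) = 2/15.
If it is under cup 2 (prior 1/3): the dealer opened cup 2, so this case is ruled out; weight (1/3)·0 = 0.
If it is under cup 3 (prior 1/3): only cup 2 is available, probability 1; weight (1/3)·1 = 1/3.
The weights sum to 7/15.
So P(the pea under cup 1 | the dealer opened cup 2) = (2/15) / (7/15) = 2/7.

2/7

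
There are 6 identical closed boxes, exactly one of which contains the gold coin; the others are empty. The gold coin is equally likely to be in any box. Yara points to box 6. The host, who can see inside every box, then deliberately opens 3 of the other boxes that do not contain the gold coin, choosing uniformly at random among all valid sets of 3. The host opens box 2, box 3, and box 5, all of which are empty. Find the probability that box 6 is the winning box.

1/6

Consider each possible location of the gold coin in turn.
If it is in either of boxes 1 and 4 (prior 1/6 each): the host has 4 equally likely choices, so probability 1/4; weight (1/6)·(1/4) = 1/24 each.
If it is in any of boxes 2, 3, and 5 (prior 1/6 each): that box was opened and seen not to hold the prize — ruled out; weight (1/6)·0 = 0 each.
If it is in box 6 (prior 1/6): the host has 10 equally likely choices, so probability 1/10; weight (1/6)·(1/10) = 1/60.
The weights sum to 1/10.
So P(the gold coin in box 6 | the host opened box 2, box 3, and box 5) = (1/60) / (1/10) = 1/6.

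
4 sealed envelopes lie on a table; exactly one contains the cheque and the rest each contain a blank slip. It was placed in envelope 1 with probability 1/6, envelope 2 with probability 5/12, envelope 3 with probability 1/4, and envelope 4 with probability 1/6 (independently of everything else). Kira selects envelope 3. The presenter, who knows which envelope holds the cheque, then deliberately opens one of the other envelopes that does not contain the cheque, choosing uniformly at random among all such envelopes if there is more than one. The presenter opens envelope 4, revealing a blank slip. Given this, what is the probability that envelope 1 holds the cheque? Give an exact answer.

Consider each possible location of the cheque in turn.
If it is in envelope 1 (prior 1/6): the presenter has 2 equally likely choices, so probability 1/2; weight (1/6)·(1/2) = 1/12.
If it is in envelope 2 (prior 5/12): the presenter has 2 equally likely choices, so probability 1/2; weight (5/12)·(1/2) = 5/24.
If it is in envelope 3 (prior 1/4): the presenter has 3 equally likely choices, so probability 1/3; weight (1/4)·(1/3) = 1/12.
If it is in envelope 4 (prior 1/6): the presenter opened envelope 4, so this case is ruled out; weight (1/6)·0 = 0.
The weights sum to 3/8.
So P(the cheque in envelope 1 | the presenter opened envelope 4) = (1/12) / (3/8) = 2/9.

2/9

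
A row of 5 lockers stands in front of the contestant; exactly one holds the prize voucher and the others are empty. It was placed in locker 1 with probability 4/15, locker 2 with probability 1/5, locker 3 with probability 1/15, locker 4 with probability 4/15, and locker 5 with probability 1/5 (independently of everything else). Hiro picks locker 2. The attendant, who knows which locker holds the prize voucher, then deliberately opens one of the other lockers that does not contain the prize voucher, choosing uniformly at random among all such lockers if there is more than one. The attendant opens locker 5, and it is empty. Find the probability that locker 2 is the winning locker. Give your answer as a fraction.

1/5

Consider each possible location of the prize voucher in turn.
If it is in either of lockers 1 and 4 (prior 4/15 each): the attendant has 3 equally likely choices, so probability 1/3; weight (4/15)·(1/3) = 4/45 each.
If it is in locker 2 (prior 1/5): the attendant has 4 equally likely choices, so probability 1/4; weight (1/5)·(1/4) = 1/20.
If it is in locker 3 (prior 1/15): the attendant has 3 equally likely choices, so probability 1/3; weight (1/15)·(1/3) = 1/45.
If it is in locker 5 (prior 1/5): the attendant opened locker 5, so this case is ruled out; weight (1/5)·0 = 0.
The weights sum to 1/4.
So P(the prize voucher in locker 2 | the attendant opened locker 5) = (1/20) / (1/4) = 1/5.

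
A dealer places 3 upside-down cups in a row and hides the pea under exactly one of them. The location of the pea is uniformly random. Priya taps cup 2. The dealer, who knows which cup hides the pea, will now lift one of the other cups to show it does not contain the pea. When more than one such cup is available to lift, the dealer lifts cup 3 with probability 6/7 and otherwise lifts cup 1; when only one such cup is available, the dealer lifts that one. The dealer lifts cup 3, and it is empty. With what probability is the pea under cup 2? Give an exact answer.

6/13

Condition on the true location of the pea.
If it is under cup 1 (prior 1/3): only cup 3 is available, probability 1; weight (1/3)·1 = 1/3.
If it is under cup 2 (prior 1/3): cup 3 is available, opened with probability 6/7; weight (1/3)·(6/7) = 2/7.
If it is under cup 3 (prior 1/3): the dealer opened cup 3, so this case is ruled out; weight (1/3)·0 = 0.
The weights sum to 13/21.
So P(the pea under cup 2 | the dealer opened cup 3) = (2/7) / (13/21) = 6/13.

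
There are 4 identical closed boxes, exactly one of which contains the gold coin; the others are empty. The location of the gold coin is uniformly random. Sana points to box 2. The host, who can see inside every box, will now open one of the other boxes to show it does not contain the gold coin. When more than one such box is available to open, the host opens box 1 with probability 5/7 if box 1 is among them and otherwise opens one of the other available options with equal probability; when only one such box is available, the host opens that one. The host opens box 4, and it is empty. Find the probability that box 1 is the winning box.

Consider each possible location of the gold coin in turn.
If it is in box 1 (prior 1/4): box 1 holds the prize so is unavailable; the host chooses uniformly among the 2 others, probability 1/2; weight (1/4)·(1/2) = 1/8.
If it is in box 2 (prior 1/4): box 1 is available but not opened; box 4 gets probability (1 − 5/7)/2 = 1/7; weight (1/4)·(1/7) = 1/28.
If it is in box 3 (prior 1/4): box 1 is available but not opened, probability 2/7; weight (1/4)·(2/7) = 1/14.
If it is in box 4 (prior 1/4): the host opened box 4, so this case is ruled out; weight (1/4)·0 = 0.
The weights sum to 13/56.
So P(the gold coin in box 1 | the host opened box 4) = (1/8) / (13/56) = 7/13.

7/13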